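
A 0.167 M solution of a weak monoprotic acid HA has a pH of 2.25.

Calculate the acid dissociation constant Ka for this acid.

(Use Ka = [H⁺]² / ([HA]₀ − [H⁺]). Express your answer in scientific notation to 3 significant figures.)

[H⁺] = 10^(−pH) = 10^(−2.25) = 5.623e-03 M. For HA ⇌ H⁺ + A⁻, Ka = [H⁺][A⁻]/[HA] = [H⁺]² / ([HA]₀ − [H⁺]) = (5.623e-03)² / (0.167 − 5.623e-03) = 1.96e-04.

K_a = 1.96e-04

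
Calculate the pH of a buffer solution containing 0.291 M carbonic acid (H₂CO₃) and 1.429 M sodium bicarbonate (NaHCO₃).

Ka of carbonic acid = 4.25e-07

pKa = -log(4.25e-07) = 6.37. pH = pKa + log([A⁻]/[HA]) = 6.37 + log(1.429/0.291)

pH = 7.06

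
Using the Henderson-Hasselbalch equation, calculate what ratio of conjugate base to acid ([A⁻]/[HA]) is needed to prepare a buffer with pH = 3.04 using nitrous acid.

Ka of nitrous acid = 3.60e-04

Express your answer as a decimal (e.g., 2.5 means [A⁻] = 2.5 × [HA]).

pKa = -log(3.60e-04) = 3.4437. pH = pKa + log([A⁻]/[HA]), so log([A⁻]/[HA]) = pH − pKa = 3.04 − 3.4437 = -0.4037. [A⁻]/[HA] = 10^(-0.4037) = 0.395

[A⁻]/[HA] = 0.395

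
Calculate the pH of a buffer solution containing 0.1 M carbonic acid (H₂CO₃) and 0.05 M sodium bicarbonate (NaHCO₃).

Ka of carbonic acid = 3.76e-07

pKa = -log(3.76e-07) = 6.42. pH = pKa + log([A⁻]/[HA]) = 6.42 + log(0.05/0.1)

pH = 6.12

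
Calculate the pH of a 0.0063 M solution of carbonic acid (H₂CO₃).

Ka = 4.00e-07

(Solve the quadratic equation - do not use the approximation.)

x² + Ka×x - Ka×C = 0. Using quadratic formula: [H⁺] = 5.0000e-05

pH = 4.30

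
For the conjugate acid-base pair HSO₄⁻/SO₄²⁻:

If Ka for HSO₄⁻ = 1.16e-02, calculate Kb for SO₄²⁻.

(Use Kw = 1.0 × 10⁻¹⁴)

For a conjugate pair Ka × Kb = Kw, so Kb = Kw/Ka = 1.0 × 10⁻¹⁴ / 1.16e-02 = 8.62e-13.

K_b = 8.62e-13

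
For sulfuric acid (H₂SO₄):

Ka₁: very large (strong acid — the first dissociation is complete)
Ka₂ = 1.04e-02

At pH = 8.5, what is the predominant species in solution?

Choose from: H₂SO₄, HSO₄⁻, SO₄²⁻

The first dissociation is complete, so H₂SO₄ itself is never the predominant species in water; pKa₂ = -log(1.04e-02) = 1.98. For a polyprotic acid the predominant species crosses at each pKa: below pKa_n the protonated form dominates, above it the deprotonated form does. At pH = 8.5, the predominant species is SO₄²⁻.

SO₄²⁻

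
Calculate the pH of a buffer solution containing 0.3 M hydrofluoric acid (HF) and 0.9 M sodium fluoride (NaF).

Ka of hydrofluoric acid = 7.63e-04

pKa = -log(7.63e-04) = 3.12. pH = pKa + log([A⁻]/[HA]) = 3.12 + log(0.9/0.3)

pH = 3.59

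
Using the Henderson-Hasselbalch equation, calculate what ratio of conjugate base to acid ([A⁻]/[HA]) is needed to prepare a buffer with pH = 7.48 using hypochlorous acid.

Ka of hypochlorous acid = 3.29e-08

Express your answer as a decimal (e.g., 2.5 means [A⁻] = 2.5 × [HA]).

pKa = -log(3.29e-08) = 7.4828. pH = pKa + log([A⁻]/[HA]), so log([A⁻]/[HA]) = pH − pKa = 7.48 − 7.4828 = -0.0028. [A⁻]/[HA] = 10^(-0.0028) = 0.994

[A⁻]/[HA] = 0.994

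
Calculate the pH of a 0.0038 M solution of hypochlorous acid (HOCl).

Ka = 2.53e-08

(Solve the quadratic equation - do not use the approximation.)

x² + Ka×x - Ka×C = 0. Using quadratic formula: [H⁺] = 9.7925e-06

pH = 5.01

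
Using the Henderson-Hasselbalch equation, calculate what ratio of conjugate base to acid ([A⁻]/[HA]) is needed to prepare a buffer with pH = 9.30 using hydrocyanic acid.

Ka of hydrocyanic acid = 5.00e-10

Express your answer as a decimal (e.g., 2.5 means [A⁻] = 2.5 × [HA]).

pKa = -log(5.00e-10) = 9.3010. pH = pKa + log([A⁻]/[HA]), so log([A⁻]/[HA]) = pH − pKa = 9.30 − 9.3010 = -0.0010. [A⁻]/[HA] = 10^(-0.0010) = 0.998

[A⁻]/[HA] = 0.998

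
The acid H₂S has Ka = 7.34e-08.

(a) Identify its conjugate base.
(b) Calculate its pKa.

(a) The conjugate base is formed by removing one H⁺ from H₂S, giving HS⁻. (b) pKa = -log(Ka) = -log(7.34e-08) = 7.13.

Conjugate base: HS⁻; pK_a = 7.13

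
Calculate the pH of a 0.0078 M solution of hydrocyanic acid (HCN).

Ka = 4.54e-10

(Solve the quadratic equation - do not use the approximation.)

x² + Ka×x - Ka×C = 0. Using quadratic formula: [H⁺] = 1.8816e-06

pH = 5.73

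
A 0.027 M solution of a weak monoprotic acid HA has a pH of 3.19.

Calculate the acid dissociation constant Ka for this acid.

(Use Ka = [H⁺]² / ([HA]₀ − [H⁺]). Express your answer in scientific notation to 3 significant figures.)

[H⁺] = 10^(−pH) = 10^(−3.19) = 6.457e-04 M. For HA ⇌ H⁺ + A⁻, Ka = [H⁺][A⁻]/[HA] = [H⁺]² / ([HA]₀ − [H⁺]) = (6.457e-04)² / (0.027 − 6.457e-04) = 1.58e-05.

K_a = 1.58e-05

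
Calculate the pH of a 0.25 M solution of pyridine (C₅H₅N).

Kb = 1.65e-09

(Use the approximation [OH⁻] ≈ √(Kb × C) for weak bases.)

[OH⁻] = √(Kb × C) = √(1.65e-09 × 0.25) = 2.0310e-05. pOH = 4.69, pH = 14 - pOH

pH = 9.31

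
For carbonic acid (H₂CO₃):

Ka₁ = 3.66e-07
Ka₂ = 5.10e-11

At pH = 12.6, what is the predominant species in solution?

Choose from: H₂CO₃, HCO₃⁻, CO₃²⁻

pKa₁ = 6.44, pKa₂ = 10.29. For a polyprotic acid the predominant species crosses at each pKa: below pKa_n the protonated form dominates, above it the deprotonated form does. At pH = 12.6, the predominant species is CO₃²⁻.

CO₃²⁻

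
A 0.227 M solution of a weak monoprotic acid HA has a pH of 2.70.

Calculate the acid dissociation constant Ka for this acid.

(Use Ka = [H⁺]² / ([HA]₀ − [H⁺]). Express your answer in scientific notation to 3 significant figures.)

[H⁺] = 10^(−pH) = 10^(−2.70) = 1.995e-03 M. For HA ⇌ H⁺ + A⁻, Ka = [H⁺][A⁻]/[HA] = [H⁺]² / ([HA]₀ − [H⁺]) = (1.995e-03)² / (0.227 − 1.995e-03) = 1.77e-05.

K_a = 1.77e-05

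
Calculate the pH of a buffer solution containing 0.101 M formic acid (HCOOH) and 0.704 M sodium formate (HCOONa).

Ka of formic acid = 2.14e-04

pKa = -log(2.14e-04) = 3.67. pH = pKa + log([A⁻]/[HA]) = 3.67 + log(0.704/0.101)

pH = 4.51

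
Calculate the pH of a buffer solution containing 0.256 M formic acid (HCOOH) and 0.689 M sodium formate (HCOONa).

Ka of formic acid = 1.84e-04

pKa = -log(1.84e-04) = 3.74. pH = pKa + log([A⁻]/[HA]) = 3.74 + log(0.689/0.256)

pH = 4.17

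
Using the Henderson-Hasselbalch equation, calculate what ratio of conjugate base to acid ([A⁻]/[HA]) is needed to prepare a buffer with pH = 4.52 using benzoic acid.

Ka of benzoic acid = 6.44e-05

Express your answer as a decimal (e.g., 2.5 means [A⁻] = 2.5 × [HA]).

pKa = -log(6.44e-05) = 4.1911. pH = pKa + log([A⁻]/[HA]), so log([A⁻]/[HA]) = pH − pKa = 4.52 − 4.1911 = 0.3289. [A⁻]/[HA] = 10^(0.3289) = 2.13

[A⁻]/[HA] = 2.13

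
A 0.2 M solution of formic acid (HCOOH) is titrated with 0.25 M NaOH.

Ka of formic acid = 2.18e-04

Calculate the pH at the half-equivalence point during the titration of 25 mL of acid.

At half-equivalence [HA] = [A⁻], so Henderson-Hasselbalch gives pH = pKa = -log(2.18e-04) = 3.66.

pH = pKa = 3.66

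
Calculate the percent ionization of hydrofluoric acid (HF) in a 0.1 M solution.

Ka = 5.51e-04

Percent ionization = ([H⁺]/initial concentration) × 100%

Using Ka equilibrium: x² + Ka×x - Ka×C = 0. Solving: [H⁺] = 7.1525e-03. Percent = (7.1525e-03/0.1) × 100

Percent ionization = 7.15%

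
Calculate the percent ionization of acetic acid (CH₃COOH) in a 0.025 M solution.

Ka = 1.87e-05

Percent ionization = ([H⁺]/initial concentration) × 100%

Using Ka equilibrium: x² + Ka×x - Ka×C = 0. Solving: [H⁺] = 6.7445e-04. Percent = (6.7445e-04/0.025) × 100

Percent ionization = 2.7%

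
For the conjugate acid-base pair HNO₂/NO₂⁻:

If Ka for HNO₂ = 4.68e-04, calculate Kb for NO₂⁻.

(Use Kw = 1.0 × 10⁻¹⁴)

For a conjugate pair Ka × Kb = Kw, so Kb = Kw/Ka = 1.0 × 10⁻¹⁴ / 4.68e-04 = 2.14e-11.

K_b = 2.14e-11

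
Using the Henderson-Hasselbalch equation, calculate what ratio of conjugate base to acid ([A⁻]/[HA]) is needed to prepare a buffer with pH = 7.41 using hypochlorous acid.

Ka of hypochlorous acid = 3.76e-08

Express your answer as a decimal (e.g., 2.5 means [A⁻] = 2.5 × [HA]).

pKa = -log(3.76e-08) = 7.4248. pH = pKa + log([A⁻]/[HA]), so log([A⁻]/[HA]) = pH − pKa = 7.41 − 7.4248 = -0.0148. [A⁻]/[HA] = 10^(-0.0148) = 0.966

[A⁻]/[HA] = 0.966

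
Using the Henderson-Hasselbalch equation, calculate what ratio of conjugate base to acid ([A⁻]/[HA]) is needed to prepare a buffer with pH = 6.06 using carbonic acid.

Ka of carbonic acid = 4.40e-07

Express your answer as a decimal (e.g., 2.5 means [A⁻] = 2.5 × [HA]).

pKa = -log(4.40e-07) = 6.3565. pH = pKa + log([A⁻]/[HA]), so log([A⁻]/[HA]) = pH − pKa = 6.06 − 6.3565 = -0.2965. [A⁻]/[HA] = 10^(-0.2965) = 0.505

[A⁻]/[HA] = 0.505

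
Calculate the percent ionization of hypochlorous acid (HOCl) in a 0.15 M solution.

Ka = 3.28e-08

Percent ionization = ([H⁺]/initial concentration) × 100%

Using Ka equilibrium: x² + Ka×x - Ka×C = 0. Solving: [H⁺] = 7.0126e-05. Percent = (7.0126e-05/0.15) × 100

Percent ionization = 0.0468%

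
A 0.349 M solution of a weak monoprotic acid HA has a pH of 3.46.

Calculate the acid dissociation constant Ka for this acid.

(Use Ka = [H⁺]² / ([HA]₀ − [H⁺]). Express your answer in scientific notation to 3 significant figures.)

[H⁺] = 10^(−pH) = 10^(−3.46) = 3.467e-04 M. For HA ⇌ H⁺ + A⁻, Ka = [H⁺][A⁻]/[HA] = [H⁺]² / ([HA]₀ − [H⁺]) = (3.467e-04)² / (0.349 − 3.467e-04) = 3.45e-07.

K_a = 3.45e-07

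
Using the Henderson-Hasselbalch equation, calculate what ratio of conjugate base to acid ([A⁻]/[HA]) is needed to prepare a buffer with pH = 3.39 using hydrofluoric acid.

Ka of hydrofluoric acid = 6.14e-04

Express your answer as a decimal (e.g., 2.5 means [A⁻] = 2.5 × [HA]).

pKa = -log(6.14e-04) = 3.2118. pH = pKa + log([A⁻]/[HA]), so log([A⁻]/[HA]) = pH − pKa = 3.39 − 3.2118 = 0.1782. [A⁻]/[HA] = 10^(0.1782) = 1.51

[A⁻]/[HA] = 1.51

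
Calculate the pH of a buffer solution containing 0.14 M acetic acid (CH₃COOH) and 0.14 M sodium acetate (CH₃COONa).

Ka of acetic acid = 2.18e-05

pKa = -log(2.18e-05) = 4.66. pH = pKa + log([A⁻]/[HA]) = 4.66 + log(0.14/0.14)

pH = 4.66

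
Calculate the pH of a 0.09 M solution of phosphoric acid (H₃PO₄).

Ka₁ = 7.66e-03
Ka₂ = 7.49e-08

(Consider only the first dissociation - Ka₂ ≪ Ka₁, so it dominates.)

First dissociation dominates. From Ka₁ = [H⁺][HA⁻]/[H₂A], x² + Ka₁·x − Ka₁·C = 0 with C = 0.09 M and Ka₁ = 7.66e-03. Solving: [H⁺] = (−Ka₁ + √(Ka₁² + 4·Ka₁·C)) / 2 = 2.2704e-02 M. pH = -log(2.2704e-02) = 1.64.

pH = 1.64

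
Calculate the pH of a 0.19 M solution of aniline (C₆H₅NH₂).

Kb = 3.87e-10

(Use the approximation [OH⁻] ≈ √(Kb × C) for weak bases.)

[OH⁻] = √(Kb × C) = √(3.87e-10 × 0.19) = 8.5750e-06. pOH = 5.07, pH = 14 - pOH

pH = 8.93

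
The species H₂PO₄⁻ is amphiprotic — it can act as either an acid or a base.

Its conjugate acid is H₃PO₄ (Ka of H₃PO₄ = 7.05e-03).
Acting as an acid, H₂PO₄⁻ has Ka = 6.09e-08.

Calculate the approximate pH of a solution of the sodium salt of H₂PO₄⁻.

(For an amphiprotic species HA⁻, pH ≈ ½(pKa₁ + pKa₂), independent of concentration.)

pKa₁ = -log(7.05e-03) = 2.15; pKa₂ = -log(6.09e-08) = 7.22. For an amphiprotic species, pH ≈ ½(pKa₁ + pKa₂) = ½(2.15 + 7.22) = 4.68.

pH = 4.68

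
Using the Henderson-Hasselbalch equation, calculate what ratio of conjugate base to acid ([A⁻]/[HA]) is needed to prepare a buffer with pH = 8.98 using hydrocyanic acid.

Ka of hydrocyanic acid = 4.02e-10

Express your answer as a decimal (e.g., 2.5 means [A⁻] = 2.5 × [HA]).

pKa = -log(4.02e-10) = 9.3958. pH = pKa + log([A⁻]/[HA]), so log([A⁻]/[HA]) = pH − pKa = 8.98 − 9.3958 = -0.4158. [A⁻]/[HA] = 10^(-0.4158) = 0.384

[A⁻]/[HA] = 0.384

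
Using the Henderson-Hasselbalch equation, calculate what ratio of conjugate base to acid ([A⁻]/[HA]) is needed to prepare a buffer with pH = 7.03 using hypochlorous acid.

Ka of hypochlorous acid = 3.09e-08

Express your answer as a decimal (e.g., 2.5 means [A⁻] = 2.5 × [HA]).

pKa = -log(3.09e-08) = 7.5100. pH = pKa + log([A⁻]/[HA]), so log([A⁻]/[HA]) = pH − pKa = 7.03 − 7.5100 = -0.4800. [A⁻]/[HA] = 10^(-0.4800) = 0.331

[A⁻]/[HA] = 0.331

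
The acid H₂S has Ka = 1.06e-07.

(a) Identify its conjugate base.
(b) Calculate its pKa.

(a) The conjugate base is formed by removing one H⁺ from H₂S, giving HS⁻. (b) pKa = -log(Ka) = -log(1.06e-07) = 6.97.

Conjugate base: HS⁻; pK_a = 6.97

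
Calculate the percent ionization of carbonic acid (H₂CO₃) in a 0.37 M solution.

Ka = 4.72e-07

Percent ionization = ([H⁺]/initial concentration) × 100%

Using Ka equilibrium: x² + Ka×x - Ka×C = 0. Solving: [H⁺] = 4.1766e-04. Percent = (4.1766e-04/0.37) × 100

Percent ionization = 0.113%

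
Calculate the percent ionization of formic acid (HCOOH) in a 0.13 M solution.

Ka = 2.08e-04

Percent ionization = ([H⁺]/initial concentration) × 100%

Using Ka equilibrium: x² + Ka×x - Ka×C = 0. Solving: [H⁺] = 5.0970e-03. Percent = (5.0970e-03/0.13) × 100

Percent ionization = 3.92%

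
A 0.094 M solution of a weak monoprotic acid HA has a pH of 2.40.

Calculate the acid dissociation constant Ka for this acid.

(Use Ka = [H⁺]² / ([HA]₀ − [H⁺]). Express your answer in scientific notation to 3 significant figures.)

[H⁺] = 10^(−pH) = 10^(−2.40) = 3.981e-03 M. For HA ⇌ H⁺ + A⁻, Ka = [H⁺][A⁻]/[HA] = [H⁺]² / ([HA]₀ − [H⁺]) = (3.981e-03)² / (0.094 − 3.981e-03) = 1.76e-04.

K_a = 1.76e-04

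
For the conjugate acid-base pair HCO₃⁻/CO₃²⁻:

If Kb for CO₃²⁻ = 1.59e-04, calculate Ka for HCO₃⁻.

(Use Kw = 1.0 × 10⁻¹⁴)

For a conjugate pair Ka × Kb = Kw, so Ka = Kw/Kb = 1.0 × 10⁻¹⁴ / 1.59e-04 = 6.29e-11.

K_a = 6.29e-11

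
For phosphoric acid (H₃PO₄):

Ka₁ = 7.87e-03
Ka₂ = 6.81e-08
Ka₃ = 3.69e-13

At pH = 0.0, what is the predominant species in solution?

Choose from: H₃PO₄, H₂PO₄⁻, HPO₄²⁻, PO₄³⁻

pKa₁ = 2.10, pKa₂ = 7.17, pKa₃ = 12.43. For a polyprotic acid the predominant species crosses at each pKa: below pKa_n the protonated form dominates, above it the deprotonated form does. At pH = 0.0, the predominant species is H₃PO₄.

H₃PO₄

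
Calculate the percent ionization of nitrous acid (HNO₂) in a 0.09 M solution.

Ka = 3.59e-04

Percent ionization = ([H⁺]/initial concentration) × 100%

Using Ka equilibrium: x² + Ka×x - Ka×C = 0. Solving: [H⁺] = 5.5075e-03. Percent = (5.5075e-03/0.09) × 100

Percent ionization = 6.12%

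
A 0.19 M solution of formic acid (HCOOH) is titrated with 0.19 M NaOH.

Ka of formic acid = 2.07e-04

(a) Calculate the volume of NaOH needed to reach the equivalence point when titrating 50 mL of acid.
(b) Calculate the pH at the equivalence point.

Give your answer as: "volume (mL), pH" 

moles acid = 0.19 × 50/1000 = 0.0095 mol; V_base = moles/0.19 × 1000 = 50.0 mL. At equivalence only the conjugate base is present: [A⁻] = 0.0095/0.100 = 9.5000e-02 M. Kb = Kw/Ka = 4.83e-11; [OH⁻] = √(Kb × [A⁻]) = 2.1423e-06; pOH = 5.67; pH = 14 - pOH = 8.33.

V = 50.0 mL, pH = 8.33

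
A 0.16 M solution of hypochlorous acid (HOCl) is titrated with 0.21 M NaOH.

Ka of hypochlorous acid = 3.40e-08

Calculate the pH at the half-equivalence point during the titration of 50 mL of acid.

At half-equivalence [HA] = [A⁻], so Henderson-Hasselbalch gives pH = pKa = -log(3.40e-08) = 7.47.

pH = pKa = 7.47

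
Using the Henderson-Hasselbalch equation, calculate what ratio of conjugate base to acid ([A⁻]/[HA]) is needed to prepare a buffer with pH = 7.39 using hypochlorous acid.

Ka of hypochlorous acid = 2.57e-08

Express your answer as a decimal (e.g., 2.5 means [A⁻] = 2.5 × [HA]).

pKa = -log(2.57e-08) = 7.5901. pH = pKa + log([A⁻]/[HA]), so log([A⁻]/[HA]) = pH − pKa = 7.39 − 7.5901 = -0.2001. [A⁻]/[HA] = 10^(-0.2001) = 0.631

[A⁻]/[HA] = 0.631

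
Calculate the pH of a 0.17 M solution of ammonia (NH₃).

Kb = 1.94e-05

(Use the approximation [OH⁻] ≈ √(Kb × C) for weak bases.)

[OH⁻] = √(Kb × C) = √(1.94e-05 × 0.17) = 1.8160e-03. pOH = 2.74, pH = 14 - pOH

pH = 11.26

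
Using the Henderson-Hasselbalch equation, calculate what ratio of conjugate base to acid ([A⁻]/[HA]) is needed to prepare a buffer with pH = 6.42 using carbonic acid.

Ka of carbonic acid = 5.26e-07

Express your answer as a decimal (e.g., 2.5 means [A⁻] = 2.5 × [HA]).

pKa = -log(5.26e-07) = 6.2790. pH = pKa + log([A⁻]/[HA]), so log([A⁻]/[HA]) = pH − pKa = 6.42 − 6.2790 = 0.1410. [A⁻]/[HA] = 10^(0.1410) = 1.38

[A⁻]/[HA] = 1.38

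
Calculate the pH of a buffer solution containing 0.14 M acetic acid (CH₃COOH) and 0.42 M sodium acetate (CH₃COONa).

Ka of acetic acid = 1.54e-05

pKa = -log(1.54e-05) = 4.81. pH = pKa + log([A⁻]/[HA]) = 4.81 + log(0.42/0.14)

pH = 5.29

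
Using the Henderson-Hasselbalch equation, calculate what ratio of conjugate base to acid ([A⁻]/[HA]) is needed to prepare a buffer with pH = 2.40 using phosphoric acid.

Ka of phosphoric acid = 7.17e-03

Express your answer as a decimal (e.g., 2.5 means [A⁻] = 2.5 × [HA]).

pKa = -log(7.17e-03) = 2.1445. pH = pKa + log([A⁻]/[HA]), so log([A⁻]/[HA]) = pH − pKa = 2.40 − 2.1445 = 0.2555. [A⁻]/[HA] = 10^(0.2555) = 1.80

[A⁻]/[HA] = 1.80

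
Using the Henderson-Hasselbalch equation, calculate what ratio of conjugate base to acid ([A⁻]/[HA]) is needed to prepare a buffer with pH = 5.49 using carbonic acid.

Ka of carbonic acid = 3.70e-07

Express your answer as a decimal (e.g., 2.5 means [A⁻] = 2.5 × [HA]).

pKa = -log(3.70e-07) = 6.4318. pH = pKa + log([A⁻]/[HA]), so log([A⁻]/[HA]) = pH − pKa = 5.49 − 6.4318 = -0.9418. [A⁻]/[HA] = 10^(-0.9418) = 0.114

[A⁻]/[HA] = 0.114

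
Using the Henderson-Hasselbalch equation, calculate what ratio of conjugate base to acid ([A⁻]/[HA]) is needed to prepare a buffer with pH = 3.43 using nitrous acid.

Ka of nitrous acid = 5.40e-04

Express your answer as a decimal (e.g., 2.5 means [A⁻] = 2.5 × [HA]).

pKa = -log(5.40e-04) = 3.2676. pH = pKa + log([A⁻]/[HA]), so log([A⁻]/[HA]) = pH − pKa = 3.43 − 3.2676 = 0.1624. [A⁻]/[HA] = 10^(0.1624) = 1.45

[A⁻]/[HA] = 1.45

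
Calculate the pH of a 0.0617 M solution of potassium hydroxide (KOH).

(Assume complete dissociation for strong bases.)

[OH⁻] = 0.0617 M for strong base. pOH = -log[OH⁻] = 1.21, pH = 14 - pOH

pH = 12.79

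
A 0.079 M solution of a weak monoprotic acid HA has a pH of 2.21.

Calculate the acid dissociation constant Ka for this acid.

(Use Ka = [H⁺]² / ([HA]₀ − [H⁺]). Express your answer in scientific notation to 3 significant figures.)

[H⁺] = 10^(−pH) = 10^(−2.21) = 6.166e-03 M. For HA ⇌ H⁺ + A⁻, Ka = [H⁺][A⁻]/[HA] = [H⁺]² / ([HA]₀ − [H⁺]) = (6.166e-03)² / (0.079 − 6.166e-03) = 5.22e-04.

K_a = 5.22e-04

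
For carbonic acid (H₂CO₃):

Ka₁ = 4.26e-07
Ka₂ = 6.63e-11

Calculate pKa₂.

pKa₂ = -log(Ka₂) = -log(6.63e-11) = 10.18.

pK_{a2} = 10.18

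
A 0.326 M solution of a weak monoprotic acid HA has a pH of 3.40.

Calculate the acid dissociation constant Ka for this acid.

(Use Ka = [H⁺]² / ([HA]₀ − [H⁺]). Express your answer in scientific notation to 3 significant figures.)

[H⁺] = 10^(−pH) = 10^(−3.40) = 3.981e-04 M. For HA ⇌ H⁺ + A⁻, Ka = [H⁺][A⁻]/[HA] = [H⁺]² / ([HA]₀ − [H⁺]) = (3.981e-04)² / (0.326 − 3.981e-04) = 4.87e-07.

K_a = 4.87e-07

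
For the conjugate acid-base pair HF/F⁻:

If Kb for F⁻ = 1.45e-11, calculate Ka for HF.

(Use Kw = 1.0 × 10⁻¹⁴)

For a conjugate pair Ka × Kb = Kw, so Ka = Kw/Kb = 1.0 × 10⁻¹⁴ / 1.45e-11 = 6.90e-04.

K_a = 6.90e-04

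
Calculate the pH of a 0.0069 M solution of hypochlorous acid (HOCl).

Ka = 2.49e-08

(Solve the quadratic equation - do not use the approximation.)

x² + Ka×x - Ka×C = 0. Using quadratic formula: [H⁺] = 1.3095e-05

pH = 4.88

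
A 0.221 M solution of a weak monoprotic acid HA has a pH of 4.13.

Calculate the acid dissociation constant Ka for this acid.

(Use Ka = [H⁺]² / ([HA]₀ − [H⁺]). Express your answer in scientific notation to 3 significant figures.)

[H⁺] = 10^(−pH) = 10^(−4.13) = 7.413e-05 M. For HA ⇌ H⁺ + A⁻, Ka = [H⁺][A⁻]/[HA] = [H⁺]² / ([HA]₀ − [H⁺]) = (7.413e-05)² / (0.221 − 7.413e-05) = 2.49e-08.

K_a = 2.49e-08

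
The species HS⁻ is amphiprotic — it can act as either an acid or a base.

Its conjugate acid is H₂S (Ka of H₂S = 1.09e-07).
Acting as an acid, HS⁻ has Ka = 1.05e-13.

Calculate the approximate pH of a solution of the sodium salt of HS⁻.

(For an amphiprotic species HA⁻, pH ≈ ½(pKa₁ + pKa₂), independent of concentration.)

pKa₁ = -log(1.09e-07) = 6.96; pKa₂ = -log(1.05e-13) = 12.98. For an amphiprotic species, pH ≈ ½(pKa₁ + pKa₂) = ½(6.96 + 12.98) = 9.97.

pH = 9.97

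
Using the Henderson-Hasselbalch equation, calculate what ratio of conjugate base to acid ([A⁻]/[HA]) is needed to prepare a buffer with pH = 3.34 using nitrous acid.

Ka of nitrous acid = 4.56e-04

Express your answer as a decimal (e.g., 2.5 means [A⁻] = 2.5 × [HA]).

pKa = -log(4.56e-04) = 3.3410. pH = pKa + log([A⁻]/[HA]), so log([A⁻]/[HA]) = pH − pKa = 3.34 − 3.3410 = -0.0010. [A⁻]/[HA] = 10^(-0.0010) = 0.998

[A⁻]/[HA] = 0.998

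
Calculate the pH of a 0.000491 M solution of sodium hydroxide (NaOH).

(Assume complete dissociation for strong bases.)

[OH⁻] = 0.000491 M for strong base. pOH = -log[OH⁻] = 3.31, pH = 14 - pOH

pH = 10.69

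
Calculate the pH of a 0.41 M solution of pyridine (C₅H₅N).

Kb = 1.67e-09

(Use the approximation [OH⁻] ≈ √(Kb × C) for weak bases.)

[OH⁻] = √(Kb × C) = √(1.67e-09 × 0.41) = 2.6167e-05. pOH = 4.58, pH = 14 - pOH

pH = 9.42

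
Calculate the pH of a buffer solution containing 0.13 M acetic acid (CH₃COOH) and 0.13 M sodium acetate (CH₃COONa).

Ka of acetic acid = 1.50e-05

pKa = -log(1.50e-05) = 4.82. pH = pKa + log([A⁻]/[HA]) = 4.82 + log(0.13/0.13)

pH = 4.82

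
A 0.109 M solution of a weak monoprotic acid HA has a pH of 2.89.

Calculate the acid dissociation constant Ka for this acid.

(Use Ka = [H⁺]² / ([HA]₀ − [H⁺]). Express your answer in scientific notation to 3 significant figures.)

[H⁺] = 10^(−pH) = 10^(−2.89) = 1.288e-03 M. For HA ⇌ H⁺ + A⁻, Ka = [H⁺][A⁻]/[HA] = [H⁺]² / ([HA]₀ − [H⁺]) = (1.288e-03)² / (0.109 − 1.288e-03) = 1.54e-05.

K_a = 1.54e-05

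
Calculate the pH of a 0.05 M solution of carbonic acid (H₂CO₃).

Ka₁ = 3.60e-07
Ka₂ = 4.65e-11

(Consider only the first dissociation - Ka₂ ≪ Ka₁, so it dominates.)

First dissociation dominates. From Ka₁ = [H⁺][HA⁻]/[H₂A], x² + Ka₁·x − Ka₁·C = 0 with C = 0.05 M and Ka₁ = 3.60e-07. Solving: [H⁺] = (−Ka₁ + √(Ka₁² + 4·Ka₁·C)) / 2 = 1.3398e-04 M. pH = -log(1.3398e-04) = 3.87.

pH = 3.87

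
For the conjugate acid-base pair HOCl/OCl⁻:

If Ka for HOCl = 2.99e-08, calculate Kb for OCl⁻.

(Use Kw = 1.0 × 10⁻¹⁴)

For a conjugate pair Ka × Kb = Kw, so Kb = Kw/Ka = 1.0 × 10⁻¹⁴ / 2.99e-08 = 3.34e-07.

K_b = 3.34e-07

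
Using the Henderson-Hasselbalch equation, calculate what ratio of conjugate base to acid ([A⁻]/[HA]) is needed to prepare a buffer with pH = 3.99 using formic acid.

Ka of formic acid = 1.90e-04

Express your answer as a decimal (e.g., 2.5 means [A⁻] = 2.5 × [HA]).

pKa = -log(1.90e-04) = 3.7212. pH = pKa + log([A⁻]/[HA]), so log([A⁻]/[HA]) = pH − pKa = 3.99 − 3.7212 = 0.2688. [A⁻]/[HA] = 10^(0.2688) = 1.86

[A⁻]/[HA] = 1.86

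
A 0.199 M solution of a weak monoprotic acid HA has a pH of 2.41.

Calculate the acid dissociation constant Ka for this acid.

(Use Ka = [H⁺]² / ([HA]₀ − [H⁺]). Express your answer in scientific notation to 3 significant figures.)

[H⁺] = 10^(−pH) = 10^(−2.41) = 3.890e-03 M. For HA ⇌ H⁺ + A⁻, Ka = [H⁺][A⁻]/[HA] = [H⁺]² / ([HA]₀ − [H⁺]) = (3.890e-03)² / (0.199 − 3.890e-03) = 7.76e-05.

K_a = 7.76e-05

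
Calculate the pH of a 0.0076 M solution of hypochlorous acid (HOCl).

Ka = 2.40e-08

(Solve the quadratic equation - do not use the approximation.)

x² + Ka×x - Ka×C = 0. Using quadratic formula: [H⁺] = 1.3494e-05

pH = 4.87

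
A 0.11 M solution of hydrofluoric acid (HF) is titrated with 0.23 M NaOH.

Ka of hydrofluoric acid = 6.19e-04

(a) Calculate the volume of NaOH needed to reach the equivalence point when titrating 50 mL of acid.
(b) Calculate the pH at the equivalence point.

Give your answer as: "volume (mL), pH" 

moles acid = 0.11 × 50/1000 = 0.0055 mol; V_base = moles/0.23 × 1000 = 23.9 mL. At equivalence only the conjugate base is present: [A⁻] = 0.0055/0.074 = 7.4412e-02 M. Kb = Kw/Ka = 1.62e-11; [OH⁻] = √(Kb × [A⁻]) = 1.0964e-06; pOH = 5.96; pH = 14 - pOH = 8.04.

V = 23.9 mL, pH = 8.04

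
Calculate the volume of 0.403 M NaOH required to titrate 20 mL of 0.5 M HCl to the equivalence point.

At equivalence: moles acid = moles base. moles HCl = 0.5 × 20/1000 = 0.01 mol. V_base = moles / 0.403 × 1000 = 24.8 mL.

V_{base} = 24.8 mL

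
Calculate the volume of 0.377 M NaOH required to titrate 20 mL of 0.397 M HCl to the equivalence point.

At equivalence: moles acid = moles base. moles HCl = 0.397 × 20/1000 = 0.00794 mol. V_base = moles / 0.377 × 1000 = 21.1 mL.

V_{base} = 21.1 mL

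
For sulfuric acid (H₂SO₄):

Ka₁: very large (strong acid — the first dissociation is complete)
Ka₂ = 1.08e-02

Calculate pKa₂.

pKa₂ = -log(Ka₂) = -log(1.08e-02) = 1.97.

pK_{a2} = 1.97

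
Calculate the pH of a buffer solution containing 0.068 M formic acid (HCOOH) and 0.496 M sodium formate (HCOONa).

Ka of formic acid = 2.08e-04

pKa = -log(2.08e-04) = 3.68. pH = pKa + log([A⁻]/[HA]) = 3.68 + log(0.496/0.068)

pH = 4.54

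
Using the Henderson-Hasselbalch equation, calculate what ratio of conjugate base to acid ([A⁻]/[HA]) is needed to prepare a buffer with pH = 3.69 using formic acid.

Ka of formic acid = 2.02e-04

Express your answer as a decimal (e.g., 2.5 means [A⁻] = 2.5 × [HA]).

pKa = -log(2.02e-04) = 3.6946. pH = pKa + log([A⁻]/[HA]), so log([A⁻]/[HA]) = pH − pKa = 3.69 − 3.6946 = -0.0046. [A⁻]/[HA] = 10^(-0.0046) = 0.989

[A⁻]/[HA] = 0.989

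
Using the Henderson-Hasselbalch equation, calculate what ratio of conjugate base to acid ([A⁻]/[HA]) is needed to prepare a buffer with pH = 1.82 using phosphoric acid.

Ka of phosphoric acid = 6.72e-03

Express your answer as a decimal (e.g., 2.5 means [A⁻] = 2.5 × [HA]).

pKa = -log(6.72e-03) = 2.1726. pH = pKa + log([A⁻]/[HA]), so log([A⁻]/[HA]) = pH − pKa = 1.82 − 2.1726 = -0.3526. [A⁻]/[HA] = 10^(-0.3526) = 0.444

[A⁻]/[HA] = 0.444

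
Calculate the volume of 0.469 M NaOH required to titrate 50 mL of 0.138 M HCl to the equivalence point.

At equivalence: moles acid = moles base. moles HCl = 0.138 × 50/1000 = 0.0069 mol. V_base = moles / 0.469 × 1000 = 14.7 mL.

V_{base} = 14.7 mL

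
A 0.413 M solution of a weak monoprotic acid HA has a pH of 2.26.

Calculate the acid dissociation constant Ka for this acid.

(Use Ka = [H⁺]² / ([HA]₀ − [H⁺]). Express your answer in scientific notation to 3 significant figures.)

[H⁺] = 10^(−pH) = 10^(−2.26) = 5.495e-03 M. For HA ⇌ H⁺ + A⁻, Ka = [H⁺][A⁻]/[HA] = [H⁺]² / ([HA]₀ − [H⁺]) = (5.495e-03)² / (0.413 − 5.495e-03) = 7.41e-05.

K_a = 7.41e-05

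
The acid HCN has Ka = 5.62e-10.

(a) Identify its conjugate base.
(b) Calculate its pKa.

(a) The conjugate base is formed by removing one H⁺ from HCN, giving CN⁻. (b) pKa = -log(Ka) = -log(5.62e-10) = 9.25.

Conjugate base: CN⁻; pK_a = 9.25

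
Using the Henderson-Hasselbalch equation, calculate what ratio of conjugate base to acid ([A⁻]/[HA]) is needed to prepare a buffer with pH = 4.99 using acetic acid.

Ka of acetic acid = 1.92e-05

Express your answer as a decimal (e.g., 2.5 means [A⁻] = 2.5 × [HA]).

pKa = -log(1.92e-05) = 4.7167. pH = pKa + log([A⁻]/[HA]), so log([A⁻]/[HA]) = pH − pKa = 4.99 − 4.7167 = 0.2733. [A⁻]/[HA] = 10^(0.2733) = 1.88

[A⁻]/[HA] = 1.88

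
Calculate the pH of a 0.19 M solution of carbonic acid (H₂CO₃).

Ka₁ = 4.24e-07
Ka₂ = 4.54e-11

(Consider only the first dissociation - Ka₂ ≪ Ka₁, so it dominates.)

First dissociation dominates. From Ka₁ = [H⁺][HA⁻]/[H₂A], x² + Ka₁·x − Ka₁·C = 0 with C = 0.19 M and Ka₁ = 4.24e-07. Solving: [H⁺] = (−Ka₁ + √(Ka₁² + 4·Ka₁·C)) / 2 = 2.8362e-04 M. pH = -log(2.8362e-04) = 3.55.

pH = 3.55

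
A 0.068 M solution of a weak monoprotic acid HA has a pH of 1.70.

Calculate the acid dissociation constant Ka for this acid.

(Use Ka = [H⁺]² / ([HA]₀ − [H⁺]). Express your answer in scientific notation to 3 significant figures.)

[H⁺] = 10^(−pH) = 10^(−1.70) = 1.995e-02 M. For HA ⇌ H⁺ + A⁻, Ka = [H⁺][A⁻]/[HA] = [H⁺]² / ([HA]₀ − [H⁺]) = (1.995e-02)² / (0.068 − 1.995e-02) = 8.29e-03.

K_a = 8.29e-03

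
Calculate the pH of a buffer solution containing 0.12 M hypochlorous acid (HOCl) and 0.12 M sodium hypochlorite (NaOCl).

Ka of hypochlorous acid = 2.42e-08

pKa = -log(2.42e-08) = 7.62. pH = pKa + log([A⁻]/[HA]) = 7.62 + log(0.12/0.12)

pH = 7.62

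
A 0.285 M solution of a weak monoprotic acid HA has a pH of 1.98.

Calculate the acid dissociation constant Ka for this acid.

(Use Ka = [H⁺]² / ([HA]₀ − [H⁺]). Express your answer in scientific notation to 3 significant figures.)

[H⁺] = 10^(−pH) = 10^(−1.98) = 1.047e-02 M. For HA ⇌ H⁺ + A⁻, Ka = [H⁺][A⁻]/[HA] = [H⁺]² / ([HA]₀ − [H⁺]) = (1.047e-02)² / (0.285 − 1.047e-02) = 3.99e-04.

K_a = 3.99e-04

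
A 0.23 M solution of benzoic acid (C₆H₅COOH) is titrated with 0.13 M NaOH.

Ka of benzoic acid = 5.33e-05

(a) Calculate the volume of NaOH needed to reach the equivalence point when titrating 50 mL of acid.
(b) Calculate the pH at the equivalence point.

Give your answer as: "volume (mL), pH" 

moles acid = 0.23 × 50/1000 = 0.0115 mol; V_base = moles/0.13 × 1000 = 88.5 mL. At equivalence only the conjugate base is present: [A⁻] = 0.0115/0.138 = 8.3056e-02 M. Kb = Kw/Ka = 1.88e-10; [OH⁻] = √(Kb × [A⁻]) = 3.9475e-06; pOH = 5.40; pH = 14 - pOH = 8.60.

V = 88.5 mL, pH = 8.60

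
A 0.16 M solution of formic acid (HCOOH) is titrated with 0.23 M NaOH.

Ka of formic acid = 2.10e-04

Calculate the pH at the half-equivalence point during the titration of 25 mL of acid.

At half-equivalence [HA] = [A⁻], so Henderson-Hasselbalch gives pH = pKa = -log(2.10e-04) = 3.68.

pH = pKa = 3.68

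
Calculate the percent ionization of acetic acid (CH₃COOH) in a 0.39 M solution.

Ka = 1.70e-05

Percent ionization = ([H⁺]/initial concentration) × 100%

Using Ka equilibrium: x² + Ka×x - Ka×C = 0. Solving: [H⁺] = 2.5664e-03. Percent = (2.5664e-03/0.39) × 100

Percent ionization = 0.658%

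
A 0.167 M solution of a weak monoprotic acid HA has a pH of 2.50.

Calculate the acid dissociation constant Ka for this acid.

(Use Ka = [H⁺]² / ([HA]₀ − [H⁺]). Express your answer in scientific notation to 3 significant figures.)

[H⁺] = 10^(−pH) = 10^(−2.50) = 3.162e-03 M. For HA ⇌ H⁺ + A⁻, Ka = [H⁺][A⁻]/[HA] = [H⁺]² / ([HA]₀ − [H⁺]) = (3.162e-03)² / (0.167 − 3.162e-03) = 6.10e-05.

K_a = 6.10e-05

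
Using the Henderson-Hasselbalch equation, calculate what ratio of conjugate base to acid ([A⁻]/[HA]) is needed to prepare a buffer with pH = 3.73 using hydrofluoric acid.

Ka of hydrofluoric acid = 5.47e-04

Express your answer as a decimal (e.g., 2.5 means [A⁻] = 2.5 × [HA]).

pKa = -log(5.47e-04) = 3.2620. pH = pKa + log([A⁻]/[HA]), so log([A⁻]/[HA]) = pH − pKa = 3.73 − 3.2620 = 0.4680. [A⁻]/[HA] = 10^(0.4680) = 2.94

[A⁻]/[HA] = 2.94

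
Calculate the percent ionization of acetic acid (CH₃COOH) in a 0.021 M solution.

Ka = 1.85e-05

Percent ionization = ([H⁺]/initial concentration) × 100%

Using Ka equilibrium: x² + Ka×x - Ka×C = 0. Solving: [H⁺] = 6.1412e-04. Percent = (6.1412e-04/0.021) × 100

Percent ionization = 2.92%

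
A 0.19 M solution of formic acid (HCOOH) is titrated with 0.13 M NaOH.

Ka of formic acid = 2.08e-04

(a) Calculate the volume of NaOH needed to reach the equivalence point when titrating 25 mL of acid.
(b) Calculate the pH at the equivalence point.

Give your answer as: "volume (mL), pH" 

moles acid = 0.19 × 25/1000 = 0.00475 mol; V_base = moles/0.13 × 1000 = 36.5 mL. At equivalence only the conjugate base is present: [A⁻] = 0.00475/0.062 = 7.7188e-02 M. Kb = Kw/Ka = 4.81e-11; [OH⁻] = √(Kb × [A⁻]) = 1.9264e-06; pOH = 5.72; pH = 14 - pOH = 8.28.

V = 36.5 mL, pH = 8.28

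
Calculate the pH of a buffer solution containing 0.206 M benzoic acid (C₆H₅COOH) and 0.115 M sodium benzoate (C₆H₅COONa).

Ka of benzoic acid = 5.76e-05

pKa = -log(5.76e-05) = 4.24. pH = pKa + log([A⁻]/[HA]) = 4.24 + log(0.115/0.206)

pH = 3.99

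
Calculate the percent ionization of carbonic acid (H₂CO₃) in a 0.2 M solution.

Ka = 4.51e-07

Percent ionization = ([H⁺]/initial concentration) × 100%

Using Ka equilibrium: x² + Ka×x - Ka×C = 0. Solving: [H⁺] = 3.0011e-04. Percent = (3.0011e-04/0.2) × 100

Percent ionization = 0.15%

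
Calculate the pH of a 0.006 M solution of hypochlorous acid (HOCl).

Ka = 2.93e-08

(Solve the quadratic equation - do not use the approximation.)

x² + Ka×x - Ka×C = 0. Using quadratic formula: [H⁺] = 1.3244e-05

pH = 4.88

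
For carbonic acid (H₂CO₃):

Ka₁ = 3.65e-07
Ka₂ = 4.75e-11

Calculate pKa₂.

pKa₂ = -log(Ka₂) = -log(4.75e-11) = 10.32.

pK_{a2} = 10.32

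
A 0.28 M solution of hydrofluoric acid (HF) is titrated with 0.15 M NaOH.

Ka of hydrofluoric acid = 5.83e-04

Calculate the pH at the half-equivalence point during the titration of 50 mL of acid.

At half-equivalence [HA] = [A⁻], so Henderson-Hasselbalch gives pH = pKa = -log(5.83e-04) = 3.23.

pH = pKa = 3.23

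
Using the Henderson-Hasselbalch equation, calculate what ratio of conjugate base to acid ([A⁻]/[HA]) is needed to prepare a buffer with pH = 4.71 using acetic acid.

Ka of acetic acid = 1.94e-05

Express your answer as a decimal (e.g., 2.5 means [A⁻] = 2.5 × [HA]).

pKa = -log(1.94e-05) = 4.7122. pH = pKa + log([A⁻]/[HA]), so log([A⁻]/[HA]) = pH − pKa = 4.71 − 4.7122 = -0.0022. [A⁻]/[HA] = 10^(-0.0022) = 0.995

[A⁻]/[HA] = 0.995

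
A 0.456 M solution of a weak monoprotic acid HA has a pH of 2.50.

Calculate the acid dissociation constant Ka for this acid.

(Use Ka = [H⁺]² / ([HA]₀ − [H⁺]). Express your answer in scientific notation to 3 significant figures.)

[H⁺] = 10^(−pH) = 10^(−2.50) = 3.162e-03 M. For HA ⇌ H⁺ + A⁻, Ka = [H⁺][A⁻]/[HA] = [H⁺]² / ([HA]₀ − [H⁺]) = (3.162e-03)² / (0.456 − 3.162e-03) = 2.21e-05.

K_a = 2.21e-05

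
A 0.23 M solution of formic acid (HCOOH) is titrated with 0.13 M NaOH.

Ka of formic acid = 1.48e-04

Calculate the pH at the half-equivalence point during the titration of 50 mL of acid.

At half-equivalence [HA] = [A⁻], so Henderson-Hasselbalch gives pH = pKa = -log(1.48e-04) = 3.83.

pH = pKa = 3.83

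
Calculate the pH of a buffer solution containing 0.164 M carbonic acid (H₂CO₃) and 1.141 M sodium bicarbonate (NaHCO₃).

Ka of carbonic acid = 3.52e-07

pKa = -log(3.52e-07) = 6.45. pH = pKa + log([A⁻]/[HA]) = 6.45 + log(1.141/0.164)

pH = 7.30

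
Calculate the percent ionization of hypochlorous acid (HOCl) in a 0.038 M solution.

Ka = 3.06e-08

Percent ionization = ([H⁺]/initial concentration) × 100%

Using Ka equilibrium: x² + Ka×x - Ka×C = 0. Solving: [H⁺] = 3.4085e-05. Percent = (3.4085e-05/0.038) × 100

Percent ionization = 0.0897%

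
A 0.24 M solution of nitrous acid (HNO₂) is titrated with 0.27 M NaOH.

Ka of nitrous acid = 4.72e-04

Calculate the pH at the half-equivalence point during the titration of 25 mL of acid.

At half-equivalence [HA] = [A⁻], so Henderson-Hasselbalch gives pH = pKa = -log(4.72e-04) = 3.33.

pH = pKa = 3.33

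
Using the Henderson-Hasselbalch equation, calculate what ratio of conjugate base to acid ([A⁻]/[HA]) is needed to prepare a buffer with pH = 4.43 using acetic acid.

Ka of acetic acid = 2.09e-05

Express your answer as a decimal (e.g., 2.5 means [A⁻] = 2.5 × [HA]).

pKa = -log(2.09e-05) = 4.6799. pH = pKa + log([A⁻]/[HA]), so log([A⁻]/[HA]) = pH − pKa = 4.43 − 4.6799 = -0.2499. [A⁻]/[HA] = 10^(-0.2499) = 0.563

[A⁻]/[HA] = 0.563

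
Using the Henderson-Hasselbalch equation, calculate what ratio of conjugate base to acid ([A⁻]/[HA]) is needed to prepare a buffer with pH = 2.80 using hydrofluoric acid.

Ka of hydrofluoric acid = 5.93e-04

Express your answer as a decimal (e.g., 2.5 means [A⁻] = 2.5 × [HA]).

pKa = -log(5.93e-04) = 3.2269. pH = pKa + log([A⁻]/[HA]), so log([A⁻]/[HA]) = pH − pKa = 2.80 − 3.2269 = -0.4269. [A⁻]/[HA] = 10^(-0.4269) = 0.374

[A⁻]/[HA] = 0.374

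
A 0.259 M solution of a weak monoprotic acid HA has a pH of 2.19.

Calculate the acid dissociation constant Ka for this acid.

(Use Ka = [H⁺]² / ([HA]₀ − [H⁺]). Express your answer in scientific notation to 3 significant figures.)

[H⁺] = 10^(−pH) = 10^(−2.19) = 6.457e-03 M. For HA ⇌ H⁺ + A⁻, Ka = [H⁺][A⁻]/[HA] = [H⁺]² / ([HA]₀ − [H⁺]) = (6.457e-03)² / (0.259 − 6.457e-03) = 1.65e-04.

K_a = 1.65e-04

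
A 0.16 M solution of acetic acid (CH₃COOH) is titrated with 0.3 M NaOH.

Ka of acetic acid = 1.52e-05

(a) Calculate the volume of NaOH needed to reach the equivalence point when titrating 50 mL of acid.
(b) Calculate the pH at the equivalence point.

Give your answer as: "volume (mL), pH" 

moles acid = 0.16 × 50/1000 = 0.008 mol; V_base = moles/0.3 × 1000 = 26.7 mL. At equivalence only the conjugate base is present: [A⁻] = 0.008/0.077 = 1.0435e-01 M. Kb = Kw/Ka = 6.58e-10; [OH⁻] = √(Kb × [A⁻]) = 8.2855e-06; pOH = 5.08; pH = 14 - pOH = 8.92.

V = 26.7 mL, pH = 8.92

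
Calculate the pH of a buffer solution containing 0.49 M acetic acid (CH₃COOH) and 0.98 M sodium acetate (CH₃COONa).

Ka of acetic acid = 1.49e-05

pKa = -log(1.49e-05) = 4.83. pH = pKa + log([A⁻]/[HA]) = 4.83 + log(0.98/0.49)

pH = 5.13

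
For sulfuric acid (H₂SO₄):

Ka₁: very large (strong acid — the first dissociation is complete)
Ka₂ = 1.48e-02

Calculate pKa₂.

pKa₂ = -log(Ka₂) = -log(1.48e-02) = 1.83.

pK_{a2} = 1.83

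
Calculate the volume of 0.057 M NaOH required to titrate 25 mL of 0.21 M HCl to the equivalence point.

At equivalence: moles acid = moles base. moles HCl = 0.21 × 25/1000 = 0.00525 mol. V_base = moles / 0.057 × 1000 = 92.1 mL.

V_{base} = 92.1 mL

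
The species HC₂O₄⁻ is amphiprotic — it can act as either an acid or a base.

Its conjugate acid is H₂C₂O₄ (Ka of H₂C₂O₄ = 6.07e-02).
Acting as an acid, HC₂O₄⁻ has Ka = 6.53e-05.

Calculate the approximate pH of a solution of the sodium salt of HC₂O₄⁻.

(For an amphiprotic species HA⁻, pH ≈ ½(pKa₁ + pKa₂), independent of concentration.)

pKa₁ = -log(6.07e-02) = 1.22; pKa₂ = -log(6.53e-05) = 4.19. For an amphiprotic species, pH ≈ ½(pKa₁ + pKa₂) = ½(1.22 + 4.19) = 2.70.

pH = 2.70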